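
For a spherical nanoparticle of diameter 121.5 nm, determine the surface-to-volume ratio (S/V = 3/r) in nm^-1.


Radius r = 121.5/2 = 60.75 nm
S/V = 3 / r = 3 / 60.75
S/V = 0.0494 nm^-1

0.0494


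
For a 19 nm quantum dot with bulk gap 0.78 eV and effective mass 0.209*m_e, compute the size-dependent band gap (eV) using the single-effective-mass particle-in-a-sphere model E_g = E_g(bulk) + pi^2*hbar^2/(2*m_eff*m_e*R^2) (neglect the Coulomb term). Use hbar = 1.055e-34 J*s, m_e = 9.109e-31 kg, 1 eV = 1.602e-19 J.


Radius R = 19/2 nm = 9.5e-09 m
Confinement energy dE = pi^2 * hbar^2 / (2 * m_eff * m_e * R^2)
dE = pi^2 * (1.055e-34)^2 / (2 * 0.209 * 9.109e-31 * (9.5e-09)^2) J, divided by 1.602e-19 J/eV
dE = 0.02 eV
Total band gap = E_g(bulk) + dE = 0.78 + 0.02 = 0.8 eV

0.8


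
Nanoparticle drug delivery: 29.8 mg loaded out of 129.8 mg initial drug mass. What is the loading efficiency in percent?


Drug loading efficiency = (drug loaded / drug initial) * 100
DLE = 29.8 / 129.8 * 100
DLE = 0.2296 * 100
DLE = 22.96%

22.96


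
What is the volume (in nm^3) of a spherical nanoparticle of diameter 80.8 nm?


Radius r = 80.8/2 = 40.4 nm
Volume V = (4/3) * pi * r^3
V = (4/3) * pi * (40.4)^3
V = 276205.74 nm^3

276205.74


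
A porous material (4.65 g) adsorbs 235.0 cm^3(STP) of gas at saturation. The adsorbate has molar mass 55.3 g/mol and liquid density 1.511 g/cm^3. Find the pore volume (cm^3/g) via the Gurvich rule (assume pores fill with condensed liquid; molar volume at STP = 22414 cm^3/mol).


Moles adsorbed n = V_ads / 22414 = 235.0 / 22414 = 1.048452e-02 mol
Liquid volume V_liq = n * M / rho_liq = 1.048452e-02 * 55.3 / 1.511 = 0.38372 cm^3
Specific pore volume V_pore = V_liq / m_sample = 0.38372 / 4.65
V_pore = 0.0825 cm^3/g

0.0825


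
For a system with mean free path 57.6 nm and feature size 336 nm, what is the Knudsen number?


Knudsen number Kn = lambda / L
Kn = 57.6 / 336
Kn = 0.1714

0.1714


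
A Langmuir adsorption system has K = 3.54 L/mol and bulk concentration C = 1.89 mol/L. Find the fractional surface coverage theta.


Langmuir isotherm: theta = K*C / (1 + K*C)
K*C = 3.54 * 1.89 = 6.6906
theta = 6.6906 / (1 + 6.6906) = 6.6906 / 7.6906
theta = 0.87

0.87


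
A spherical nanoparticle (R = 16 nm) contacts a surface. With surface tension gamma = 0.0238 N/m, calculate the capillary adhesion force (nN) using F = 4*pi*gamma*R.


Convert radius: R = 16 nm = 1.6e-08 m
F = 4 * pi * gamma * R
F = 4 * pi * 0.0238 * 1.6e-08
F = 4.78527e-09 N = 4.7853 nN

4.7853


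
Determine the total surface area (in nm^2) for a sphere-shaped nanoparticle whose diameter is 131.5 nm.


Radius r = 131.5/2 = 65.75 nm
Surface area SA = 4 * pi * r^2
SA = 4 * pi * (65.75)^2
SA = 54325.21 nm^2

54325.21


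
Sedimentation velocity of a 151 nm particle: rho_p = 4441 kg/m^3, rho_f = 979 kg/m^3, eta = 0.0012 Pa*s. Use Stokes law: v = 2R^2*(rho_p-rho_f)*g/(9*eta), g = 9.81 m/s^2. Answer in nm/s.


Radius R = 151/2 nm = 7.55e-08 m
Density difference = 4441 - 979 = 3462 kg/m^3
v = 2 * R^2 * (rho_p - rho_f) * g / (9 * eta)
v = 2 * (7.55e-08)^2 * 3462 * 9.81 / (9 * 0.0012)
v = 3.58506e-08 m/s = 35.8506 nm/s

35.8506


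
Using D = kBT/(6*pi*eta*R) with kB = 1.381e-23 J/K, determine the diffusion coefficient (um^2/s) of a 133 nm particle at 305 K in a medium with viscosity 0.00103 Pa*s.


Radius R = 133/2 = 66.5 nm = 6.65e-08 m
D = kB*T / (6*pi*eta*R)
D = 1.381e-23 * 305 / (6 * pi * 0.00103 * 6.65e-08)
D = 3.26237e-12 m^2/s = 3.262 um^2/s

3.262


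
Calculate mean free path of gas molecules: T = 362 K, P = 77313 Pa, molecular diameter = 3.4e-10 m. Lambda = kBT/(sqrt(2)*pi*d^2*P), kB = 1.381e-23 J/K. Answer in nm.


Mean free path: lambda = kB*T / (sqrt(2) * pi * d^2 * P)
lambda = 1.381e-23 * 362 / (sqrt(2) * pi * (3.4e-10)^2 * 77313)
lambda = 1.259e-07 m
lambda = 125.9 nm

125.9


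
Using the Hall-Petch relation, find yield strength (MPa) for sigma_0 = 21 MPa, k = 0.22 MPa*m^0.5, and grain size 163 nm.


d = 163 nm = 1.63e-07 m
sqrt(d) = 0.0004037326
Hall-Petch contribution = k / sqrt(d) = 0.22 / 0.0004037326 = 544.9 MPa
sigma = sigma_0 + k/sqrt(d) = 21 + 544.9 = 565.9 MPa

565.9


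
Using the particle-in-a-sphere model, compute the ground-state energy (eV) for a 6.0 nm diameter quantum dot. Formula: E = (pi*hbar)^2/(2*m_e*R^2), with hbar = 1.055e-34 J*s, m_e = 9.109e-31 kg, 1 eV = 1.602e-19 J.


Radius R = 6.0/2 = 3 nm = 3e-09 m
E = (pi * 1.055e-34)^2 / (2 * 9.109e-31 * (3e-09)^2)
E(J) = 6.69979e-21
E = E(J) / 1.602e-19 = 0.0418 eV

0.0418


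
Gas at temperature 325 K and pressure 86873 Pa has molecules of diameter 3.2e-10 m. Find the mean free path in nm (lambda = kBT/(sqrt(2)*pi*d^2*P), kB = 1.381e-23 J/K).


Mean free path: lambda = kB*T / (sqrt(2) * pi * d^2 * P)
lambda = 1.381e-23 * 325 / (sqrt(2) * pi * (3.2e-10)^2 * 86873)
lambda = 1.13561e-07 m
lambda = 113.56 nm

113.56


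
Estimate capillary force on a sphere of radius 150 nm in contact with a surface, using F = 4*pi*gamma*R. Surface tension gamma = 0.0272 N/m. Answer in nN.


Convert radius: R = 150 nm = 1.5e-07 m
F = 4 * pi * gamma * R
F = 4 * pi * 0.0272 * 1.5e-07
F = 5.12708e-08 N = 51.2708 nN

51.2708


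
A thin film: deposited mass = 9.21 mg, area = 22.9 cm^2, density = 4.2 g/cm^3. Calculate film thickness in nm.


Convert: m = 9.21 mg = 9.2100e-06 kg, A = 22.9 cm^2 = 2.2900e-03 m^2, rho = 4.2 g/cm^3 = 4200 kg/m^3
t = m / (A * rho)
t = 9.2100e-06 / (2.2900e-03 * 4200)
t = 9.5758e-07 m = 957.6 nm

957.6


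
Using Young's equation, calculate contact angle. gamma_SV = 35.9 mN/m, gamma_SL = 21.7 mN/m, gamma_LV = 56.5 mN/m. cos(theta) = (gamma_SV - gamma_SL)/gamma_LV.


cos(theta) = (gamma_SV - gamma_SL) / gamma_LV
cos(theta) = (35.9 - 21.7) / 56.5
cos(theta) = 0.251327
theta = arccos(0.251327) = 75.44 degrees

75.44


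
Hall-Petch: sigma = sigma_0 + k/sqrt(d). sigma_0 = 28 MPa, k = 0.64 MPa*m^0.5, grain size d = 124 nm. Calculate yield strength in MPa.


d = 124 nm = 1.24e-07 m
sqrt(d) = 0.0003521363
Hall-Petch contribution = k / sqrt(d) = 0.64 / 0.0003521363 = 1817.5 MPa
sigma = sigma_0 + k/sqrt(d) = 28 + 1817.5 = 1845.5 MPa

1845.5


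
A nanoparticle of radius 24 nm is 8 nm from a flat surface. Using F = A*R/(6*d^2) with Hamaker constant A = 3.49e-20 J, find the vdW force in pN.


Convert to SI: R = 24 nm = 2.4e-08 m, d = 8 nm = 8e-09 m
F = A * R / (6 * d^2)
F = 3.49e-20 * 2.4e-08 / (6 * (8e-09)^2)
F = 2.18125e-12 N = 2.181 pN

2.181


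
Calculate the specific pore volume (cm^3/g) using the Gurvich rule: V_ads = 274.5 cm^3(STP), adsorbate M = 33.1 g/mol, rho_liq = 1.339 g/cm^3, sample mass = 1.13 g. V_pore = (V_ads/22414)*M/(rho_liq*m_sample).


Moles adsorbed n = V_ads / 22414 = 274.5 / 22414 = 1.224681e-02 mol
Liquid volume V_liq = n * M / rho_liq = 1.224681e-02 * 33.1 / 1.339 = 0.30274 cm^3
Specific pore volume V_pore = V_liq / m_sample = 0.30274 / 1.13
V_pore = 0.2679 cm^3/g

0.2679


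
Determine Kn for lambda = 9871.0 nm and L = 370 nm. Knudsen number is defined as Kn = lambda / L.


Knudsen number Kn = lambda / L
Kn = 9871.0 / 370
Kn = 26.6784

26.6784


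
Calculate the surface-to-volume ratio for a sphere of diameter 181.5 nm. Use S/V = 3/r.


Radius r = 181.5/2 = 90.75 nm
S/V = 3 / r = 3 / 90.75
S/V = 0.0331 nm^-1

0.0331


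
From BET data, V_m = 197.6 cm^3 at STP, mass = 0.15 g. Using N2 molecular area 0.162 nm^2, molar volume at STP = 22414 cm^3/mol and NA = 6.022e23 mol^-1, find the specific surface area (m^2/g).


Number of moles in monolayer = V_m / 22414 = 197.6 / 22414 = 0.00881592
Number of molecules = moles * NA = 0.00881592 * 6.022e23
SA = molecules * sigma / mass
SA = (197.6 / 22414) * 6.022e23 * 0.162e-18 / 0.15
SA = 5733.7 m^2/g

5733.7


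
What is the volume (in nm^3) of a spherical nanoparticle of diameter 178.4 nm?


Radius r = 178.4/2 = 89.2 nm
Volume V = (4/3) * pi * r^3
V = (4/3) * pi * (89.2)^3
V = 2972919.66 nm^3

2972919.66


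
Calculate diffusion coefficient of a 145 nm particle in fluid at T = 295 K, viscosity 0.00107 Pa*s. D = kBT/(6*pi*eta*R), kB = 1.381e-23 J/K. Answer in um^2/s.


Radius R = 145/2 = 72.5 nm = 7.25e-08 m
D = kB*T / (6*pi*eta*R)
D = 1.381e-23 * 295 / (6 * pi * 0.00107 * 7.25e-08)
D = 2.78607e-12 m^2/s = 2.786 um^2/s

2.786


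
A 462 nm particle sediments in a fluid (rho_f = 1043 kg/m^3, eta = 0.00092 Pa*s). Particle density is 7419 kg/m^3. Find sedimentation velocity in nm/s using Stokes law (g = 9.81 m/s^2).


Radius R = 462/2 nm = 2.31e-07 m
Density difference = 7419 - 1043 = 6376 kg/m^3
v = 2 * R^2 * (rho_p - rho_f) * g / (9 * eta)
v = 2 * (2.31e-07)^2 * 6376 * 9.81 / (9 * 0.00092)
v = 8.06197e-07 m/s = 806.1965 nm/s

806.1965


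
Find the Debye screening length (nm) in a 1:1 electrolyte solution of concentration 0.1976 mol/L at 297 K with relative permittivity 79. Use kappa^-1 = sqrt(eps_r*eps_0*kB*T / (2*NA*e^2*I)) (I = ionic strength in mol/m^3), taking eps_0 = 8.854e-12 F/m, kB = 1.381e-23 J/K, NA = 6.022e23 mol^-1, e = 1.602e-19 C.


Ionic strength I = 0.1976 * 1^2 * 1000 = 197.6 mol/m^3
kappa^-1 = sqrt(79 * 8.854e-12 * 1.381e-23 * 297 / (2 * 6.022e23 * (1.602e-19)^2 * 197.6))
kappa^-1 = 0.685 nm

0.685


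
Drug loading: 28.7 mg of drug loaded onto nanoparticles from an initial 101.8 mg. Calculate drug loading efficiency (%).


Drug loading efficiency = (drug loaded / drug initial) * 100
DLE = 28.7 / 101.8 * 100
DLE = 0.2819 * 100
DLE = 28.19%

28.19


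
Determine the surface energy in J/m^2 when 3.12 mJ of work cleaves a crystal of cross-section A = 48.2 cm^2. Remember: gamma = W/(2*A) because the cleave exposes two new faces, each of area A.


Convert: A = 48.2 cm^2 = 0.00482 m^2, W = 3.12 mJ = 0.00312 J
Cleaving exposes two faces of area A, so total new surface = 2*A and gamma = W / (2*A)
gamma = 0.00312 / (2 * 0.00482)
gamma = 0.324 J/m^2

0.324


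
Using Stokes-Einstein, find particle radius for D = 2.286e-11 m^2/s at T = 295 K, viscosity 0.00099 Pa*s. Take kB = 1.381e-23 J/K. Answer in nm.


Stokes-Einstein: R = kB*T / (6*pi*eta*D)
R = 1.381e-23 * 295 / (6 * pi * 0.00099 * 2.286e-11)
R = 9.55e-09 m = 9.55 nm

9.55


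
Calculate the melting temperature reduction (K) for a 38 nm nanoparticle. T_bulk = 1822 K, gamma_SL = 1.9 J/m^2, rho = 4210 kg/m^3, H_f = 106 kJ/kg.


Radius R = 38/2 = 19 nm = 1.9e-08 m
Convert H_f = 106 kJ/kg = 106000 J/kg
dT = 2 * gamma_SL * T_bulk / (rho * H_f * R)
dT = 2 * 1.9 * 1822 / (4210 * 106000 * 1.9e-08)
dT = 816.6 K

816.6


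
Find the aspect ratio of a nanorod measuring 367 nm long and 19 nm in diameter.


Aspect ratio AR = length / diameter
AR = 367 / 19
AR = 19.32

19.32


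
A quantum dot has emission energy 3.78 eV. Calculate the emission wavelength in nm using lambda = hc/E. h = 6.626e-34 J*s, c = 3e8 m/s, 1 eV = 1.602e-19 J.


Convert energy: E = 3.78 eV = 3.78 * 1.602e-19 = 6.05556e-19 J
lambda = h*c / E = 6.626e-34 * 3e8 / 6.05556e-19
lambda = 3.2826e-07 m = 328.3 nm

328.3


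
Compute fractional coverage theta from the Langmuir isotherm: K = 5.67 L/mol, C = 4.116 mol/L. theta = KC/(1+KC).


Langmuir isotherm: theta = K*C / (1 + K*C)
K*C = 5.67 * 4.116 = 23.33772
theta = 23.33772 / (1 + 23.33772) = 23.33772 / 24.33772
theta = 0.9589

0.9589


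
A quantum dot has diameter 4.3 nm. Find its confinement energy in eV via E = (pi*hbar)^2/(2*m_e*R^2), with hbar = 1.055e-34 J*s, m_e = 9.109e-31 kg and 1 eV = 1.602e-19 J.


Radius R = 4.3/2 = 2.15 nm = 2.15e-09 m
E = (pi * 1.055e-34)^2 / (2 * 9.109e-31 * (2.15e-09)^2)
E(J) = 1.30445e-20
E = E(J) / 1.602e-19 = 0.0814 eV

0.0814


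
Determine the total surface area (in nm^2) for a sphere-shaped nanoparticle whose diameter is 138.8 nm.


Radius r = 138.8/2 = 69.4 nm
Surface area SA = 4 * pi * r^2
SA = 4 * pi * (69.4)^2
SA = 60524.16 nm^2

60524.16


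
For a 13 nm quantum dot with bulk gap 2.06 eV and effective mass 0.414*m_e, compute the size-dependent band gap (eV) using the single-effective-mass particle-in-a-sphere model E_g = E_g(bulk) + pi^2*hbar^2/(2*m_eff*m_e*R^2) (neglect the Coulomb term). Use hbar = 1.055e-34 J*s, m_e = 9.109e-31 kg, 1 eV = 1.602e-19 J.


Radius R = 13/2 nm = 6.5e-09 m
Confinement energy dE = pi^2 * hbar^2 / (2 * m_eff * m_e * R^2)
dE = pi^2 * (1.055e-34)^2 / (2 * 0.414 * 9.109e-31 * (6.5e-09)^2) J, divided by 1.602e-19 J/eV
dE = 0.0215 eV
Total band gap = E_g(bulk) + dE = 2.06 + 0.0215 = 2.0815 eV

2.0815


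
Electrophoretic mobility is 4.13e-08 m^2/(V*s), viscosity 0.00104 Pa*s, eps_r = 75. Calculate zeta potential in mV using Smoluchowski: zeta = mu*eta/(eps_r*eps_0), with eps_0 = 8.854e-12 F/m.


Smoluchowski equation: zeta = mu * eta / (eps_r * eps_0)
zeta = 4.13e-08 * 0.00104 / (75 * 8.854e-12)
zeta = 0.064682 V = 64.68 mV

64.68


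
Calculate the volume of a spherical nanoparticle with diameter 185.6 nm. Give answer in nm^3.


Radius r = 185.6/2 = 92.8 nm
Volume V = (4/3) * pi * r^3
V = (4/3) * pi * (92.8)^3
V = 3347592.13 nm^3

3347592.13


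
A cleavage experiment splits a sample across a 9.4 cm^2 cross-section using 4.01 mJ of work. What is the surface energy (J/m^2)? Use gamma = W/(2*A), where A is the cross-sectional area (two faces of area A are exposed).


Convert: A = 9.4 cm^2 = 0.00094 m^2, W = 4.01 mJ = 0.00401 J
Cleaving exposes two faces of area A, so total new surface = 2*A and gamma = W / (2*A)
gamma = 0.00401 / (2 * 0.00094)
gamma = 2.133 J/m^2

2.133


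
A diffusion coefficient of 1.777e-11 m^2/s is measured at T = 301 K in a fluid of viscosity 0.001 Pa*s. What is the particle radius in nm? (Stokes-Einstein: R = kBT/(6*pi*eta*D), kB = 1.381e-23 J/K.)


Stokes-Einstein: R = kB*T / (6*pi*eta*D)
R = 1.381e-23 * 301 / (6 * pi * 0.001 * 1.777e-11)
R = 1.241e-08 m = 12.41 nm

12.41


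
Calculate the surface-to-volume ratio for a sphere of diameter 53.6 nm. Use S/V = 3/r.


Radius r = 53.6/2 = 26.8 nm
S/V = 3 / r = 3 / 26.8
S/V = 0.1119 nm^-1

0.1119


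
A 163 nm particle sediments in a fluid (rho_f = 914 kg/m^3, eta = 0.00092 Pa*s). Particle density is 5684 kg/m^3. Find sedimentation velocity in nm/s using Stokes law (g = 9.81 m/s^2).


Radius R = 163/2 nm = 8.15e-08 m
Density difference = 5684 - 914 = 4770 kg/m^3
v = 2 * R^2 * (rho_p - rho_f) * g / (9 * eta)
v = 2 * (8.15e-08)^2 * 4770 * 9.81 / (9 * 0.00092)
v = 7.50762e-08 m/s = 75.0762 nm/s

75.0762


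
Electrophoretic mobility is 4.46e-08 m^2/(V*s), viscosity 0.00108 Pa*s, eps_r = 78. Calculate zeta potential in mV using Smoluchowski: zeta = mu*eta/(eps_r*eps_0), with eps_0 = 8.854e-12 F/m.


Smoluchowski equation: zeta = mu * eta / (eps_r * eps_0)
zeta = 4.46e-08 * 0.00108 / (78 * 8.854e-12)
zeta = 0.069747 V = 69.75 mV

69.75


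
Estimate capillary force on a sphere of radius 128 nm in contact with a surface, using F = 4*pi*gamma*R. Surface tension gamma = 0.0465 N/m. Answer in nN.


Convert radius: R = 128 nm = 1.28e-07 m
F = 4 * pi * gamma * R
F = 4 * pi * 0.0465 * 1.28e-07
F = 7.4795e-08 N = 74.795 nN

74.795


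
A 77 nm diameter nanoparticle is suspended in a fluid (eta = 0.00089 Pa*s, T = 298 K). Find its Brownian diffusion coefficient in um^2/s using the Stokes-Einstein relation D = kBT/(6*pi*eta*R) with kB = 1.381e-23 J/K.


Radius R = 77/2 = 38.5 nm = 3.85e-08 m
D = kB*T / (6*pi*eta*R)
D = 1.381e-23 * 298 / (6 * pi * 0.00089 * 3.85e-08)
D = 6.37174e-12 m^2/s = 6.372 um^2/s

6.372


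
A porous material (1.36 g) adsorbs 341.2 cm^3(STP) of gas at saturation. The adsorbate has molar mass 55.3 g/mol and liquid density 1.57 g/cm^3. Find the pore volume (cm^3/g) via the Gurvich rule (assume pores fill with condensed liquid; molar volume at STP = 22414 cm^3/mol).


Moles adsorbed n = V_ads / 22414 = 341.2 / 22414 = 1.522263e-02 mol
Liquid volume V_liq = n * M / rho_liq = 1.522263e-02 * 55.3 / 1.57 = 0.53619 cm^3
Specific pore volume V_pore = V_liq / m_sample = 0.53619 / 1.36
V_pore = 0.3943 cm^3/g

0.3943


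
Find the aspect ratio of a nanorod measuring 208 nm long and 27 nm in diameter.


Aspect ratio AR = length / diameter
AR = 208 / 27
AR = 7.7

7.7


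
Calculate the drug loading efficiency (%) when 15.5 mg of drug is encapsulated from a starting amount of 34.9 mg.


Drug loading efficiency = (drug loaded / drug initial) * 100
DLE = 15.5 / 34.9 * 100
DLE = 0.4441 * 100
DLE = 44.41%

44.41


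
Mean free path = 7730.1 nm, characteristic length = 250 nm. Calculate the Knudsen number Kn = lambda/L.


Knudsen number Kn = lambda / L
Kn = 7730.1 / 250
Kn = 30.9204

30.9204


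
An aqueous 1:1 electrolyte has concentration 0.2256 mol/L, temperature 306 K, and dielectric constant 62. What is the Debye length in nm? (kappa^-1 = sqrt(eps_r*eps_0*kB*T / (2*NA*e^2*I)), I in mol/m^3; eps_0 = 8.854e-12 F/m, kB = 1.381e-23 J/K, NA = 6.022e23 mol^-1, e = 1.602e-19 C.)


Ionic strength I = 0.2256 * 1^2 * 1000 = 225.6 mol/m^3
kappa^-1 = sqrt(62 * 8.854e-12 * 1.381e-23 * 306 / (2 * 6.022e23 * (1.602e-19)^2 * 225.6))
kappa^-1 = 0.577 nm

0.577


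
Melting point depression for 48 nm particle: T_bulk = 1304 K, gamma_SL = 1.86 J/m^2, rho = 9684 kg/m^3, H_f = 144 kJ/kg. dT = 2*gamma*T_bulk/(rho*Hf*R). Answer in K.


Radius R = 48/2 = 24 nm = 2.4e-08 m
Convert H_f = 144 kJ/kg = 144000 J/kg
dT = 2 * gamma_SL * T_bulk / (rho * H_f * R)
dT = 2 * 1.86 * 1304 / (9684 * 144000 * 2.4e-08)
dT = 144.9 K

144.9


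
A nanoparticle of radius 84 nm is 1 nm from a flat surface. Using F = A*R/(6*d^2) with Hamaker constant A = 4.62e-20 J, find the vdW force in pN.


Convert to SI: R = 84 nm = 8.4e-08 m, d = 1 nm = 1e-09 m
F = A * R / (6 * d^2)
F = 4.62e-20 * 8.4e-08 / (6 * (1e-09)^2)
F = 6.468e-10 N = 646.8 pN

646.8


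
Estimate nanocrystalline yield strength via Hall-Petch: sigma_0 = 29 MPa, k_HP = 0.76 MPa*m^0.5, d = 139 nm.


d = 139 nm = 1.39e-07 m
sqrt(d) = 0.000372827
Hall-Petch contribution = k / sqrt(d) = 0.76 / 0.000372827 = 2038.5 MPa
sigma = sigma_0 + k/sqrt(d) = 29 + 2038.5 = 2067.5 MPa

2067.5


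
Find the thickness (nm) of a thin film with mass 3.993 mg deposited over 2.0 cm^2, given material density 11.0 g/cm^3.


Convert: m = 3.993 mg = 3.9930e-06 kg, A = 2.0 cm^2 = 2.0000e-04 m^2, rho = 11.0 g/cm^3 = 11000 kg/m^3
t = m / (A * rho)
t = 3.9930e-06 / (2.0000e-04 * 11000)
t = 1.8150e-06 m = 1815.0 nm

1815.0


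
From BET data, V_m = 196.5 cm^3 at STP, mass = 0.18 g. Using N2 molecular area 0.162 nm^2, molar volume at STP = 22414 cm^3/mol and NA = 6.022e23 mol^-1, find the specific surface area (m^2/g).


Number of moles in monolayer = V_m / 22414 = 196.5 / 22414 = 0.00876684
Number of molecules = moles * NA = 0.00876684 * 6.022e23
SA = molecules * sigma / mass
SA = (196.5 / 22414) * 6.022e23 * 0.162e-18 / 0.18
SA = 4751.5 m^2/g

4751.5


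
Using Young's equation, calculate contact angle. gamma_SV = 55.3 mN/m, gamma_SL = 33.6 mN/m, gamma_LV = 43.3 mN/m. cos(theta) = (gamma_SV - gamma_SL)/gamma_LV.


cos(theta) = (gamma_SV - gamma_SL) / gamma_LV
cos(theta) = (55.3 - 33.6) / 43.3
cos(theta) = 0.501155
theta = arccos(0.501155) = 59.92 degrees

59.92


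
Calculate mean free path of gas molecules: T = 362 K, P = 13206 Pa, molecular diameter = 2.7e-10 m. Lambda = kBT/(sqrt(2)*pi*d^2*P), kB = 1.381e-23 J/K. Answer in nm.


Mean free path: lambda = kB*T / (sqrt(2) * pi * d^2 * P)
lambda = 1.381e-23 * 362 / (sqrt(2) * pi * (2.7e-10)^2 * 13206)
lambda = 1.1688e-06 m
lambda = 1168.8 nm

1168.8


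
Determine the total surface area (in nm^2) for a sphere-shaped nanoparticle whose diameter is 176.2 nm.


Radius r = 176.2/2 = 88.1 nm
Surface area SA = 4 * pi * r^2
SA = 4 * pi * (88.1)^2
SA = 97535.27 nm^2

97535.27


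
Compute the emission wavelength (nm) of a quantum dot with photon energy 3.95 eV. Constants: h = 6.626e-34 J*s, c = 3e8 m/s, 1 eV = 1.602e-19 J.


Convert energy: E = 3.95 eV = 3.95 * 1.602e-19 = 6.3279e-19 J
lambda = h*c / E = 6.626e-34 * 3e8 / 6.3279e-19
lambda = 3.14133e-07 m = 314.1 nm

314.1


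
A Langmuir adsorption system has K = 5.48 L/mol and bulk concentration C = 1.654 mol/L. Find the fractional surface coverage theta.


Langmuir isotherm: theta = K*C / (1 + K*C)
K*C = 5.48 * 1.654 = 9.06392
theta = 9.06392 / (1 + 9.06392) = 9.06392 / 10.06392
theta = 0.9006

0.9006


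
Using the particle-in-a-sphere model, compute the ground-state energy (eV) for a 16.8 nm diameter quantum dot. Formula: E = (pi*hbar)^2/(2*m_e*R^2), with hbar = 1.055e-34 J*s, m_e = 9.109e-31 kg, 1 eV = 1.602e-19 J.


Radius R = 16.8/2 = 8.4 nm = 8.4e-09 m
E = (pi * 1.055e-34)^2 / (2 * 9.109e-31 * (8.4e-09)^2)
E(J) = 8.54566e-22
E = E(J) / 1.602e-19 = 0.0053 eV

0.0053


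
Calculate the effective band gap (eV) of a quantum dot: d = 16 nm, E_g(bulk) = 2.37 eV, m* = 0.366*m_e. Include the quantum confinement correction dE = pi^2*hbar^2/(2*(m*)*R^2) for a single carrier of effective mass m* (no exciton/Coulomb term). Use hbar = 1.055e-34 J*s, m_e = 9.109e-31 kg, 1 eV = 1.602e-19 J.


Radius R = 16/2 nm = 8e-09 m
Confinement energy dE = pi^2 * hbar^2 / (2 * m_eff * m_e * R^2)
dE = pi^2 * (1.055e-34)^2 / (2 * 0.366 * 9.109e-31 * (8e-09)^2) J, divided by 1.602e-19 J/eV
dE = 0.0161 eV
Total band gap = E_g(bulk) + dE = 2.37 + 0.0161 = 2.3861 eV

2.3861


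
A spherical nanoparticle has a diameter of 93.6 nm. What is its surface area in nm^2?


Radius r = 93.6/2 = 46.8 nm
Surface area SA = 4 * pi * r^2
SA = 4 * pi * (46.8)^2
SA = 27523.37 nm^2

27523.37


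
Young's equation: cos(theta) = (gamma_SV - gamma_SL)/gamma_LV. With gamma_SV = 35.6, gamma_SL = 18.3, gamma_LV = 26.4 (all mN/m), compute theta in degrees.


cos(theta) = (gamma_SV - gamma_SL) / gamma_LV
cos(theta) = (35.6 - 18.3) / 26.4
cos(theta) = 0.655303
theta = arccos(0.655303) = 49.06 degrees

49.06


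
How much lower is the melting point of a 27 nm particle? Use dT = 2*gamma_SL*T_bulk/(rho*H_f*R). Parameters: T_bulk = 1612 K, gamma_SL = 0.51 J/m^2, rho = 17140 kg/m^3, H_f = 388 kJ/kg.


Radius R = 27/2 = 13.5 nm = 1.35e-08 m
Convert H_f = 388 kJ/kg = 388000 J/kg
dT = 2 * gamma_SL * T_bulk / (rho * H_f * R)
dT = 2 * 0.51 * 1612 / (17140 * 388000 * 1.35e-08)
dT = 18.3 K

18.3


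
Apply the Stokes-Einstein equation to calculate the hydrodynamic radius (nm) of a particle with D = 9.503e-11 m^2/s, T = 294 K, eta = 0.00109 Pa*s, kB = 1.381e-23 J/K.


Stokes-Einstein: R = kB*T / (6*pi*eta*D)
R = 1.381e-23 * 294 / (6 * pi * 0.00109 * 9.503e-11)
R = 2.07947e-09 m = 2.08 nm

2.08


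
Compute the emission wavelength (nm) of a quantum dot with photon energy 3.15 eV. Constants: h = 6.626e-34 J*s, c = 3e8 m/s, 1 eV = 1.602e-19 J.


Convert energy: E = 3.15 eV = 3.15 * 1.602e-19 = 5.0463e-19 J
lambda = h*c / E = 6.626e-34 * 3e8 / 5.0463e-19
lambda = 3.93912e-07 m = 393.9 nm

393.9


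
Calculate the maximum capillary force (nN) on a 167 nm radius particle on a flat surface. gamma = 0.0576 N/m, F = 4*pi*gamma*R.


Convert radius: R = 167 nm = 1.67e-07 m
F = 4 * pi * gamma * R
F = 4 * pi * 0.0576 * 1.67e-07
F = 1.20878e-07 N = 120.8784 nN

120.8784


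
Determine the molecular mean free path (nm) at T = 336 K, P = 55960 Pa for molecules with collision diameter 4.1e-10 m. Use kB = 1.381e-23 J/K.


Mean free path: lambda = kB*T / (sqrt(2) * pi * d^2 * P)
lambda = 1.381e-23 * 336 / (sqrt(2) * pi * (4.1e-10)^2 * 55960)
lambda = 1.11025e-07 m
lambda = 111.03 nm

111.03


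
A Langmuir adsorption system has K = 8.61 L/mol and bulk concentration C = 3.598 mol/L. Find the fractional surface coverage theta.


Langmuir isotherm: theta = K*C / (1 + K*C)
K*C = 8.61 * 3.598 = 30.97878
theta = 30.97878 / (1 + 30.97878) = 30.97878 / 31.97878
theta = 0.9687

0.9687


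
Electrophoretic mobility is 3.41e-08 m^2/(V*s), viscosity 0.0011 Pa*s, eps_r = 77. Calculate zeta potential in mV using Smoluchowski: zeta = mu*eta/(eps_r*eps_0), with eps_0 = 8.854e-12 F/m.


Smoluchowski equation: zeta = mu * eta / (eps_r * eps_0)
zeta = 3.41e-08 * 0.0011 / (77 * 8.854e-12)
zeta = 0.05502 V = 55.02 mV

55.02


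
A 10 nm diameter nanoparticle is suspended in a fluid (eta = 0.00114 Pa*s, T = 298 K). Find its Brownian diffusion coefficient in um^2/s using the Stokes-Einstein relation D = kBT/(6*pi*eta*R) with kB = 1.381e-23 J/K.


Radius R = 10/2 = 5 nm = 5e-09 m
D = kB*T / (6*pi*eta*R)
D = 1.381e-23 * 298 / (6 * pi * 0.00114 * 5e-09)
D = 3.83031e-11 m^2/s = 38.303 um^2/s

38.303


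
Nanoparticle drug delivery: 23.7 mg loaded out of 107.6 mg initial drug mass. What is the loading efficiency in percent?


Drug loading efficiency = (drug loaded / drug initial) * 100
DLE = 23.7 / 107.6 * 100
DLE = 0.2203 * 100
DLE = 22.03%

22.03


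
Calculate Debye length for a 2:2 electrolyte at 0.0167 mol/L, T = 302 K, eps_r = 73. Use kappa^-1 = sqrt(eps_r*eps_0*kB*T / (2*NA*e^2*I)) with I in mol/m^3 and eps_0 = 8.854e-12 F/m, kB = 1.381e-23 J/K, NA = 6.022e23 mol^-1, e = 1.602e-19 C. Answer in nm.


Ionic strength I = 0.0167 * 2^2 * 1000 = 66.8 mol/m^3
kappa^-1 = sqrt(73 * 8.854e-12 * 1.381e-23 * 302 / (2 * 6.022e23 * (1.602e-19)^2 * 66.8))
kappa^-1 = 1.143 nm

1.143


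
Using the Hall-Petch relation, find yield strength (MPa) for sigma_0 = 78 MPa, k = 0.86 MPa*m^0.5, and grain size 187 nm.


d = 187 nm = 1.87e-07 m
sqrt(d) = 0.000432435
Hall-Petch contribution = k / sqrt(d) = 0.86 / 0.000432435 = 1988.7 MPa
sigma = sigma_0 + k/sqrt(d) = 78 + 1988.7 = 2066.7 MPa

2066.7


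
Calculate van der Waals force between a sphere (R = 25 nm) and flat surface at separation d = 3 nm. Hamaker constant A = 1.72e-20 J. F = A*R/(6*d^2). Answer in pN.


Convert to SI: R = 25 nm = 2.5e-08 m, d = 3 nm = 3e-09 m
F = A * R / (6 * d^2)
F = 1.72e-20 * 2.5e-08 / (6 * (3e-09)^2)
F = 7.96296e-12 N = 7.963 pN

7.963


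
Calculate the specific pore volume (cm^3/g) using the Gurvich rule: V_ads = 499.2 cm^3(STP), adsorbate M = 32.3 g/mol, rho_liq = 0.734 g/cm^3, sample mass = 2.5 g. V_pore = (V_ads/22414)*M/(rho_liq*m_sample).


Moles adsorbed n = V_ads / 22414 = 499.2 / 22414 = 2.227179e-02 mol
Liquid volume V_liq = n * M / rho_liq = 2.227179e-02 * 32.3 / 0.734 = 0.98008 cm^3
Specific pore volume V_pore = V_liq / m_sample = 0.98008 / 2.5
V_pore = 0.392 cm^3/g

0.392


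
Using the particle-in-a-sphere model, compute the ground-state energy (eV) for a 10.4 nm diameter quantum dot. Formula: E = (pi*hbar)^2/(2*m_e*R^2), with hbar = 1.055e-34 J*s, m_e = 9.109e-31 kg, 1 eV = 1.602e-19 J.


Radius R = 10.4/2 = 5.2 nm = 5.2e-09 m
E = (pi * 1.055e-34)^2 / (2 * 9.109e-31 * (5.2e-09)^2)
E(J) = 2.22996e-21
E = E(J) / 1.602e-19 = 0.0139 eV

0.0139


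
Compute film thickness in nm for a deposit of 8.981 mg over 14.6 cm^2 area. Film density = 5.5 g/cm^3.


Convert: m = 8.981 mg = 8.9810e-06 kg, A = 14.6 cm^2 = 1.4600e-03 m^2, rho = 5.5 g/cm^3 = 5500 kg/m^3
t = m / (A * rho)
t = 8.9810e-06 / (1.4600e-03 * 5500)
t = 1.1184e-06 m = 1118.4 nm

1118.4


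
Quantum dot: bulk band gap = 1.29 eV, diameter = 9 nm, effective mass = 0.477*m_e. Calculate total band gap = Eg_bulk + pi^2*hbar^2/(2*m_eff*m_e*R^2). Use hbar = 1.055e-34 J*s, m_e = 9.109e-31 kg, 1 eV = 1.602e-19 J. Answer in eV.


Radius R = 9/2 nm = 4.5e-09 m
Confinement energy dE = pi^2 * hbar^2 / (2 * m_eff * m_e * R^2)
dE = pi^2 * (1.055e-34)^2 / (2 * 0.477 * 9.109e-31 * (4.5e-09)^2) J, divided by 1.602e-19 J/eV
dE = 0.039 eV
Total band gap = E_g(bulk) + dE = 1.29 + 0.039 = 1.329 eV

1.329


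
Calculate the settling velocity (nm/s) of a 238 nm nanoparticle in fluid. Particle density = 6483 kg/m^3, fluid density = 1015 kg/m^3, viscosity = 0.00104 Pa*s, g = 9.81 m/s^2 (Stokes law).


Radius R = 238/2 nm = 1.19e-07 m
Density difference = 6483 - 1015 = 5468 kg/m^3
v = 2 * R^2 * (rho_p - rho_f) * g / (9 * eta)
v = 2 * (1.19e-07)^2 * 5468 * 9.81 / (9 * 0.00104)
v = 1.6231e-07 m/s = 162.3101 nm/s

162.3101


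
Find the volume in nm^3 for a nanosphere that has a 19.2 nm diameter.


Radius r = 19.2/2 = 9.6 nm
Volume V = (4/3) * pi * r^3
V = (4/3) * pi * (9.6)^3
V = 3705.97 nm^3

3705.97


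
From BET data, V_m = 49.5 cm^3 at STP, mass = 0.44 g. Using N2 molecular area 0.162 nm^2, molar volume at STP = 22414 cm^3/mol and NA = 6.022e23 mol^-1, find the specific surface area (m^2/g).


Number of moles in monolayer = V_m / 22414 = 49.5 / 22414 = 0.00220844
Number of molecules = moles * NA = 0.00220844 * 6.022e23
SA = molecules * sigma / mass
SA = (49.5 / 22414) * 6.022e23 * 0.162e-18 / 0.44
SA = 489.7 m^2/g

489.7


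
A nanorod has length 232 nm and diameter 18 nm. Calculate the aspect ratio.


Aspect ratio AR = length / diameter
AR = 232 / 18
AR = 12.89

12.89


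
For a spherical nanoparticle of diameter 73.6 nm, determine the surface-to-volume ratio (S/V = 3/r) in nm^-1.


Radius r = 73.6/2 = 36.8 nm
S/V = 3 / r = 3 / 36.8
S/V = 0.0815 nm^-1

0.0815


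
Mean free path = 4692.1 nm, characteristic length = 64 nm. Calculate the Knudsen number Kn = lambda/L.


Knudsen number Kn = lambda / L
Kn = 4692.1 / 64
Kn = 73.3141

73.3141


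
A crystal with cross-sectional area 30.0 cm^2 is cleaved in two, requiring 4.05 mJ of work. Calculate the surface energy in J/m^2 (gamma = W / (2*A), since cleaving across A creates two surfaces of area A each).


Convert: A = 30.0 cm^2 = 0.003 m^2, W = 4.05 mJ = 0.00405 J
Cleaving exposes two faces of area A, so total new surface = 2*A and gamma = W / (2*A)
gamma = 0.00405 / (2 * 0.003)
gamma = 0.675 J/m^2

0.675


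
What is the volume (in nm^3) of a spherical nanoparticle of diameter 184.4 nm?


Radius r = 184.4/2 = 92.2 nm
Volume V = (4/3) * pi * r^3
V = (4/3) * pi * (92.2)^3
V = 3283079.3 nm^3

3283079.3


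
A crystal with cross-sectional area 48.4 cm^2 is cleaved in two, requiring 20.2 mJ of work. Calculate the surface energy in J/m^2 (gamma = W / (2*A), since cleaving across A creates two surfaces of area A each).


Convert: A = 48.4 cm^2 = 0.00484 m^2, W = 20.2 mJ = 0.0202 J
Cleaving exposes two faces of area A, so total new surface = 2*A and gamma = W / (2*A)
gamma = 0.0202 / (2 * 0.00484)
gamma = 2.087 J/m^2

2.087


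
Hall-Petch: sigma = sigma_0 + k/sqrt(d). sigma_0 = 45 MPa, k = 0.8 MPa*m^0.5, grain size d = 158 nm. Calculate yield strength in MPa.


d = 158 nm = 1.58e-07 m
sqrt(d) = 0.0003974921
Hall-Petch contribution = k / sqrt(d) = 0.8 / 0.0003974921 = 2012.6 MPa
sigma = sigma_0 + k/sqrt(d) = 45 + 2012.6 = 2057.6 MPa

2057.6


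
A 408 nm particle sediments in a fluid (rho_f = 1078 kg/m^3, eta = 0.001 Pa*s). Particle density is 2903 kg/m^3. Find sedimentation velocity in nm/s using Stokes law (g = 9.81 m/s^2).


Radius R = 408/2 nm = 2.04e-07 m
Density difference = 2903 - 1078 = 1825 kg/m^3
v = 2 * R^2 * (rho_p - rho_f) * g / (9 * eta)
v = 2 * (2.04e-07)^2 * 1825 * 9.81 / (9 * 0.001)
v = 1.65569e-07 m/s = 165.5693 nm/s

165.5693


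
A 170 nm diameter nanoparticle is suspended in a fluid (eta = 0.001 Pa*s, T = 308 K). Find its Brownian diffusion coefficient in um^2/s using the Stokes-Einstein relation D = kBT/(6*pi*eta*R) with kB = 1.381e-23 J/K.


Radius R = 170/2 = 85 nm = 8.5e-08 m
D = kB*T / (6*pi*eta*R)
D = 1.381e-23 * 308 / (6 * pi * 0.001 * 8.5e-08)
D = 2.65475e-12 m^2/s = 2.655 um^2/s

2.655


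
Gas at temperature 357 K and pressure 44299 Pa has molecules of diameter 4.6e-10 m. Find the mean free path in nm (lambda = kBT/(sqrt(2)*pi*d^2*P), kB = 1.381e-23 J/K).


Mean free path: lambda = kB*T / (sqrt(2) * pi * d^2 * P)
lambda = 1.381e-23 * 357 / (sqrt(2) * pi * (4.6e-10)^2 * 44299)
lambda = 1.18382e-07 m
lambda = 118.38 nm

118.38


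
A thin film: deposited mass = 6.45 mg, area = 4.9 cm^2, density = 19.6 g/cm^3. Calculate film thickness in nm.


Convert: m = 6.45 mg = 6.4500e-06 kg, A = 4.9 cm^2 = 4.9000e-04 m^2, rho = 19.6 g/cm^3 = 19600 kg/m^3
t = m / (A * rho)
t = 6.4500e-06 / (4.9000e-04 * 19600)
t = 6.7160e-07 m = 671.6 nm

671.6


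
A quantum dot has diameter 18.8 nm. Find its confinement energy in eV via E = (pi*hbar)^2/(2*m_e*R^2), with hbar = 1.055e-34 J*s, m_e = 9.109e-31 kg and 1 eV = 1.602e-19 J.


Radius R = 18.8/2 = 9.4 nm = 9.4e-09 m
E = (pi * 1.055e-34)^2 / (2 * 9.109e-31 * (9.4e-09)^2)
E(J) = 6.82415e-22
E = E(J) / 1.602e-19 = 0.0043 eV

0.0043


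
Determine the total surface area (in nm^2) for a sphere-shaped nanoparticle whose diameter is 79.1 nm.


Radius r = 79.1/2 = 39.55 nm
Surface area SA = 4 * pi * r^2
SA = 4 * pi * (39.55)^2
SA = 19656.35 nm^2

19656.35


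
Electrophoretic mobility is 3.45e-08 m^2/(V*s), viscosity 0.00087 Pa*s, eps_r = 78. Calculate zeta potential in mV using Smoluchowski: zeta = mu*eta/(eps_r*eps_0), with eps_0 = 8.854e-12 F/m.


Smoluchowski equation: zeta = mu * eta / (eps_r * eps_0)
zeta = 3.45e-08 * 0.00087 / (78 * 8.854e-12)
zeta = 0.043461 V = 43.46 mV

43.46


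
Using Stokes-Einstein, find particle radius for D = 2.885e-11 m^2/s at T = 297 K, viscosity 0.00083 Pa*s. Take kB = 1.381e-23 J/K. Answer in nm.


Stokes-Einstein: R = kB*T / (6*pi*eta*D)
R = 1.381e-23 * 297 / (6 * pi * 0.00083 * 2.885e-11)
R = 9.0871e-09 m = 9.09 nm

9.09


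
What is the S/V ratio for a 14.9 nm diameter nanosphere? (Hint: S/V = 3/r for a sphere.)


Radius r = 14.9/2 = 7.45 nm
S/V = 3 / r = 3 / 7.45
S/V = 0.4027 nm^-1

0.4027


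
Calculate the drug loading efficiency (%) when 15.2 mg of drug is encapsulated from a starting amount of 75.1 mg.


Drug loading efficiency = (drug loaded / drug initial) * 100
DLE = 15.2 / 75.1 * 100
DLE = 0.2024 * 100
DLE = 20.24%

20.24


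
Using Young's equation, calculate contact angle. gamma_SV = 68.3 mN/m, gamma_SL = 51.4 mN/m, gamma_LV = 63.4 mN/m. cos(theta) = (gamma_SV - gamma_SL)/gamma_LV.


cos(theta) = (gamma_SV - gamma_SL) / gamma_LV
cos(theta) = (68.3 - 51.4) / 63.4
cos(theta) = 0.266562
theta = arccos(0.266562) = 74.54 degrees

74.54


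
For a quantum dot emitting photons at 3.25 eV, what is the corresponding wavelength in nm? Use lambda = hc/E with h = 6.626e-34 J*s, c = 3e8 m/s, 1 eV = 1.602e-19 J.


Convert energy: E = 3.25 eV = 3.25 * 1.602e-19 = 5.2065e-19 J
lambda = h*c / E = 6.626e-34 * 3e8 / 5.2065e-19
lambda = 3.81792e-07 m = 381.8 nm

381.8


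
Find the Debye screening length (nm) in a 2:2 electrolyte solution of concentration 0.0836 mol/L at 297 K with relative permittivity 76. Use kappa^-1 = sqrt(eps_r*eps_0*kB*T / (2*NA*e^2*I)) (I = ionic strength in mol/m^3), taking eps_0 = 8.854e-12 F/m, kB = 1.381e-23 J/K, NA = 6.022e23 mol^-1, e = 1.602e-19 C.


Ionic strength I = 0.0836 * 2^2 * 1000 = 334.4 mol/m^3
kappa^-1 = sqrt(76 * 8.854e-12 * 1.381e-23 * 297 / (2 * 6.022e23 * (1.602e-19)^2 * 334.4))
kappa^-1 = 0.517 nm

0.517


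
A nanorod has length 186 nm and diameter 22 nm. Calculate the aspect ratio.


Aspect ratio AR = length / diameter
AR = 186 / 22
AR = 8.45

8.45


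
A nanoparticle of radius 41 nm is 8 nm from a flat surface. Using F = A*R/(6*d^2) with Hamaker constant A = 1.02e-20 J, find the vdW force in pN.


Convert to SI: R = 41 nm = 4.1e-08 m, d = 8 nm = 8e-09 m
F = A * R / (6 * d^2)
F = 1.02e-20 * 4.1e-08 / (6 * (8e-09)^2)
F = 1.08906e-12 N = 1.089 pN

1.089


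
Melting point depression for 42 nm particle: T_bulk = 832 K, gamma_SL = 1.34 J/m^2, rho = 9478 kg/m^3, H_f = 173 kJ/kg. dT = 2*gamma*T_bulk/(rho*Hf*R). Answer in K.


Radius R = 42/2 = 21 nm = 2.1e-08 m
Convert H_f = 173 kJ/kg = 173000 J/kg
dT = 2 * gamma_SL * T_bulk / (rho * H_f * R)
dT = 2 * 1.34 * 832 / (9478 * 173000 * 2.1e-08)
dT = 64.8 K

64.8


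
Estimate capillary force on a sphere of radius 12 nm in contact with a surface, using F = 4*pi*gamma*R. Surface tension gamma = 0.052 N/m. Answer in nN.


Convert radius: R = 12 nm = 1.2e-08 m
F = 4 * pi * gamma * R
F = 4 * pi * 0.052 * 1.2e-08
F = 7.84142e-09 N = 7.8414 nN

7.8414


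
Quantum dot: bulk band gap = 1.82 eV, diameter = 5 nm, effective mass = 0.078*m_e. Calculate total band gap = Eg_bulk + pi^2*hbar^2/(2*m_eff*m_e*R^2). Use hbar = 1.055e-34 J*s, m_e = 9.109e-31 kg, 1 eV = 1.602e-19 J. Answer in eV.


Radius R = 5/2 nm = 2.5e-09 m
Confinement energy dE = pi^2 * hbar^2 / (2 * m_eff * m_e * R^2)
dE = pi^2 * (1.055e-34)^2 / (2 * 0.078 * 9.109e-31 * (2.5e-09)^2) J, divided by 1.602e-19 J/eV
dE = 0.7721 eV
Total band gap = E_g(bulk) + dE = 1.82 + 0.7721 = 2.5921 eV

2.5921


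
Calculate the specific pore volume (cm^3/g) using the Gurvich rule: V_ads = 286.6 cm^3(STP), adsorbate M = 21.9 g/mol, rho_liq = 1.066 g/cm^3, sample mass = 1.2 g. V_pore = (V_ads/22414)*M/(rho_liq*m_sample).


Moles adsorbed n = V_ads / 22414 = 286.6 / 22414 = 1.278665e-02 mol
Liquid volume V_liq = n * M / rho_liq = 1.278665e-02 * 21.9 / 1.066 = 0.26269 cm^3
Specific pore volume V_pore = V_liq / m_sample = 0.26269 / 1.2
V_pore = 0.2189 cm^3/g

0.2189


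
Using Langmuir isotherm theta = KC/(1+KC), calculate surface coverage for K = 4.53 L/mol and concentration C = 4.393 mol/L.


Langmuir isotherm: theta = K*C / (1 + K*C)
K*C = 4.53 * 4.393 = 19.90029
theta = 19.90029 / (1 + 19.90029) = 19.90029 / 20.90029
theta = 0.9522

0.9522


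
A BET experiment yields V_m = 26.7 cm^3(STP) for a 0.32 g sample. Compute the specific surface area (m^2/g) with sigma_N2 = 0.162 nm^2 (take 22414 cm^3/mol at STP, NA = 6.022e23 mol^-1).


Number of moles in monolayer = V_m / 22414 = 26.7 / 22414 = 0.00119122
Number of molecules = moles * NA = 0.00119122 * 6.022e23
SA = molecules * sigma / mass
SA = (26.7 / 22414) * 6.022e23 * 0.162e-18 / 0.32
SA = 363.2 m^2/g

363.2


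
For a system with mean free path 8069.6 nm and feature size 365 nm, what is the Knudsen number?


Knudsen number Kn = lambda / L
Kn = 8069.6 / 365
Kn = 22.1085

22.1085


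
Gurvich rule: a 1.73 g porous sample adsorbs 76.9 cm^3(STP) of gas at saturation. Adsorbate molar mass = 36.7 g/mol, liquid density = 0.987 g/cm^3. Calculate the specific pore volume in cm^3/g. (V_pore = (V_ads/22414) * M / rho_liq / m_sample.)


Moles adsorbed n = V_ads / 22414 = 76.9 / 22414 = 3.430891e-03 mol
Liquid volume V_liq = n * M / rho_liq = 3.430891e-03 * 36.7 / 0.987 = 0.12757 cm^3
Specific pore volume V_pore = V_liq / m_sample = 0.12757 / 1.73
V_pore = 0.0737 cm^3/g

0.0737


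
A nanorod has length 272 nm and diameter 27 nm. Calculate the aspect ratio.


Aspect ratio AR = length / diameter
AR = 272 / 27
AR = 10.07

10.07


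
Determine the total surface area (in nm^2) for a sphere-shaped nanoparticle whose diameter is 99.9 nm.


Radius r = 99.9/2 = 49.95 nm
Surface area SA = 4 * pi * r^2
SA = 4 * pi * (49.95)^2
SA = 31353.13 nm^2

31353.13


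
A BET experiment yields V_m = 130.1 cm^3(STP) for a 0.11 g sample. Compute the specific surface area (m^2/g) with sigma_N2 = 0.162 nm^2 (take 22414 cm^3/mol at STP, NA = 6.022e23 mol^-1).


Number of moles in monolayer = V_m / 22414 = 130.1 / 22414 = 0.00580441
Number of molecules = moles * NA = 0.00580441 * 6.022e23
SA = molecules * sigma / mass
SA = (130.1 / 22414) * 6.022e23 * 0.162e-18 / 0.11
SA = 5147.8 m^2/g

5147.8


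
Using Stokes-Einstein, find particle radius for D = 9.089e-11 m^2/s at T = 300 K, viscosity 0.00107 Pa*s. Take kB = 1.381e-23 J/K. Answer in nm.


Stokes-Einstein: R = kB*T / (6*pi*eta*D)
R = 1.381e-23 * 300 / (6 * pi * 0.00107 * 9.089e-11)
R = 2.26003e-09 m = 2.26 nm

2.26


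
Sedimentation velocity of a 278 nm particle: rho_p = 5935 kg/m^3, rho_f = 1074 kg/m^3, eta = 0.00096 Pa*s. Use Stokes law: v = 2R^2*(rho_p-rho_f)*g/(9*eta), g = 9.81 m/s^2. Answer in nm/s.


Radius R = 278/2 nm = 1.39e-07 m
Density difference = 5935 - 1074 = 4861 kg/m^3
v = 2 * R^2 * (rho_p - rho_f) * g / (9 * eta)
v = 2 * (1.39e-07)^2 * 4861 * 9.81 / (9 * 0.00096)
v = 2.13275e-07 m/s = 213.2753 nm/s

213.2753


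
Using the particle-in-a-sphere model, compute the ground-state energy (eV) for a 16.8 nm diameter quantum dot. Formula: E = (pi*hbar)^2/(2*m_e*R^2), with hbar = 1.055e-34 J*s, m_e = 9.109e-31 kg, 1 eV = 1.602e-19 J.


Radius R = 16.8/2 = 8.4 nm = 8.4e-09 m
E = (pi * 1.055e-34)^2 / (2 * 9.109e-31 * (8.4e-09)^2)
E(J) = 8.54566e-22
E = E(J) / 1.602e-19 = 0.0053 eV

0.0053
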